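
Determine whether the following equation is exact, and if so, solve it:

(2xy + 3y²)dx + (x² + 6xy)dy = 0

Verify exactness: ∂M/∂y = ∂N/∂x ✓
Find F(x,y) such that ∂F/∂x = M, ∂F/∂y = N
Solution: x²y + 3xy² = C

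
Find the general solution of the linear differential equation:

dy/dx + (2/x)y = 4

Using integrating factor method:

General solution: y = (4/3)x + Cx^(-2)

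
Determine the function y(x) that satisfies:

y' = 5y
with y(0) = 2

General solution: y = Ce^(5x)
Applying IC y(0) = 2:
Particular solution: y = 2e^(5x)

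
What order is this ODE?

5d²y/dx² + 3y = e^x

The order is 2 (highest derivative is of order 2).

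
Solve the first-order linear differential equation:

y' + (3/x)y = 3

Using integrating factor method:

General solution: y = (3/4)x + Cx^(-3)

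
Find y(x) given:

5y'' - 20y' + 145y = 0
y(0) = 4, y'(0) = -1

General solution: y = e^(2x)(C₁cos(5x) + C₂sin(5x))
Complex roots r = 2 ± 5i
Applying ICs: C₁ = 4, C₂ = -9/5
Particular solution: y = e^(2x)(4cos(5x) - (9/5)sin(5x))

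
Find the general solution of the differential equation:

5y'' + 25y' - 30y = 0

Characteristic equation: 5r² + 25r - 30 = 0
Divide by 5: r² + 5r - 6 = 0
Roots: r = 1, -6 (distinct real)
General solution: y = C₁e^x + C₂e^(-6x)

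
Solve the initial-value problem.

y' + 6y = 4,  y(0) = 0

General solution: y = 2/3 + Ce^(-6x)
Applying y(0) = 0: C = 0 - 2/3 = -2/3
Particular solution: y = 2/3 - (2/3)e^(-6x)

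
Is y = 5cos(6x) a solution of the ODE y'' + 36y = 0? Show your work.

Verification:
y'' = -180cos(6x)
y'' + 36y = 0 ✓

Yes, it is a solution.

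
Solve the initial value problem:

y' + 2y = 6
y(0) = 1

General solution: y = 3 + Ce^(-2x)
Applying y(0) = 1: C = 1 - 3 = -2
Particular solution: y = 3 - 2e^(-2x)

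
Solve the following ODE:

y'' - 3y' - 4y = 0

Characteristic equation: r² - 3r - 4 = 0
Roots: r = 4, -1 (distinct real)
General solution: y = C₁e^(4x) + C₂e^(-x)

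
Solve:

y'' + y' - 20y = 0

Characteristic equation: r² + r - 20 = 0
Roots: r = 4, -5 (distinct real)
General solution: y = C₁e^(4x) + C₂e^(-5x)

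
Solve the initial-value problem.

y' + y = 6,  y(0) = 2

General solution: y = 6 + Ce^(-x)
Applying y(0) = 2: C = 2 - 6 = -4
Particular solution: y = 6 - 4e^(-x)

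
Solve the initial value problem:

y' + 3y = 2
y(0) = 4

General solution: y = 2/3 + Ce^(-3x)
Applying y(0) = 4: C = 4 - 2/3 = 10/3
Particular solution: y = 2/3 + (10/3)e^(-3x)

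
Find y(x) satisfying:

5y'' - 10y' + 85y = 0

Characteristic equation: 5r² - 10r + 85 = 0
Divide by 5: r² - 2r + 17 = 0
Roots: r = 1 ± 4i (complex conjugates)
General solution: y = e^x(C₁cos(4x) + C₂sin(4x))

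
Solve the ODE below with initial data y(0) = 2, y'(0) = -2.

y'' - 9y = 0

General solution: y = C₁e^(3x) + C₂e^(-3x)
Applying ICs: C₁ = 2/3, C₂ = 4/3
Particular solution: y = (2/3)e^(3x) + (4/3)e^(-3x)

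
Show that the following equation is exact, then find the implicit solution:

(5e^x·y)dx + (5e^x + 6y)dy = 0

Verify exactness: ∂M/∂y = ∂N/∂x ✓
Find F(x,y) such that ∂F/∂x = M, ∂F/∂y = N
Solution: 5e^x·y + 3y² = C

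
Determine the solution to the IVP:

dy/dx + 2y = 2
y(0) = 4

General solution: y = 1 + Ce^(-2x)
Applying y(0) = 4: C = 4 - 1 = 3
Particular solution: y = 1 + 3e^(-2x)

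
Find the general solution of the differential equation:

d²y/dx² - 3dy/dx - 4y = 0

Characteristic equation: r² - 3r - 4 = 0
Roots: r = 4, -1 (distinct real)
General solution: y = C₁e^(4x) + C₂e^(-x)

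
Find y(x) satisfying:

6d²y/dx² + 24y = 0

Characteristic equation: 6r² + 24 = 0
Divide by 6: r² + 4 = 0
Roots: r = ±2i (complex conjugates)
General solution: y = C₁cos(2x) + C₂sin(2x)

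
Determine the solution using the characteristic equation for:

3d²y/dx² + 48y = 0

Characteristic equation: 3r² + 48 = 0
Divide by 3: r² + 16 = 0
Roots: r = ±4i (complex conjugates)
General solution: y = C₁cos(4x) + C₂sin(4x)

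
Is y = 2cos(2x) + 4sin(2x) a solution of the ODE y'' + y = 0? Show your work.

Verification:
y'' = -8cos(2x) - 16sin(2x)
y'' + y ≠ 0 (frequency mismatch: got 4 instead of 1)

No, it is not a solution.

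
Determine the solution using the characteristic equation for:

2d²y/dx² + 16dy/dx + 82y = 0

Characteristic equation: 2r² + 16r + 82 = 0
Divide by 2: r² + 8r + 41 = 0
Roots: r = -4 ± 5i (complex conjugates)
General solution: y = e^(-4x)(C₁cos(5x) + C₂sin(5x))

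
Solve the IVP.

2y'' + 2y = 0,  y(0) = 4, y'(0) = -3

General solution: y = C₁cos(x) + C₂sin(x)
Complex roots r = ±i
Applying ICs: C₁ = 4, C₂ = -3
Particular solution: y = 4cos(x) - 3sin(x)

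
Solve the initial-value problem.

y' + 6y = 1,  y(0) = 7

General solution: y = 1/6 + Ce^(-6x)
Applying y(0) = 7: C = 7 - 1/6 = 41/6
Particular solution: y = 1/6 + (41/6)e^(-6x)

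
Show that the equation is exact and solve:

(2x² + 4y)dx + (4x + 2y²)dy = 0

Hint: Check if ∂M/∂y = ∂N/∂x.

Verify exactness: ∂M/∂y = ∂N/∂x ✓
Find F(x,y) such that ∂F/∂x = M, ∂F/∂y = N
Solution: 2x³/3 + 4xy + 2y³/3 = C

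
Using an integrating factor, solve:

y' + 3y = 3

Using integrating factor method:

General solution: y = 1 + Ce^(-3x)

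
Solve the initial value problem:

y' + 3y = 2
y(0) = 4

General solution: y = 2/3 + Ce^(-3x)
Applying y(0) = 4: C = 4 - 2/3 = 10/3
Particular solution: y = 2/3 + (10/3)e^(-3x)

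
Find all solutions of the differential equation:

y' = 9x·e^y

Separating variables and integrating:
-e^(-y) = 9x²/2 + C

General solution: y = -ln(C - 9x²/2)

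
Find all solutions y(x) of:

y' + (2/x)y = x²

Using integrating factor method:

General solution: y = (1/5)x^3 + Cx^(-2)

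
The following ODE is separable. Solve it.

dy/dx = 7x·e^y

Separating variables and integrating:
-e^(-y) = 7x²/2 + C

General solution: y = -ln(C - 7x²/2)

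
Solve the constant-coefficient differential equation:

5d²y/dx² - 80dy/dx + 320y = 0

Characteristic equation: 5r² - 80r + 320 = 0
Divide by 5: r² - 16r + 64 = 0
Factored: (r - 8)² = 0
Repeated root: r = 8
General solution: y = (C₁ + C₂x)e^(8x)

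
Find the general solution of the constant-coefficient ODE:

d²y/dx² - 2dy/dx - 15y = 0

Characteristic equation: r² - 2r - 15 = 0
Roots: r = 5, -3 (distinct real)
General solution: y = C₁e^(5x) + C₂e^(-3x)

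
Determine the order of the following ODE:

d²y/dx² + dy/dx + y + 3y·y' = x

The order is 2 (highest derivative is of order 2).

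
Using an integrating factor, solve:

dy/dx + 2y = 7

Using integrating factor method:

General solution: y = 7/2 + Ce^(-2x)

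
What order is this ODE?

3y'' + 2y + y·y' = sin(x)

The order is 2 (highest derivative is of order 2).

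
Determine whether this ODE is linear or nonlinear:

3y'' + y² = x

Nonlinear (y² term)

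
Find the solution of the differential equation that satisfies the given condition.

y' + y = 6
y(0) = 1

General solution: y = 6 + Ce^(-x)
Applying y(0) = 1: C = 1 - 6 = -5
Particular solution: y = 6 - 5e^(-x)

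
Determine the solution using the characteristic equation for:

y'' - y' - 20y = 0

Characteristic equation: r² - r - 20 = 0
Roots: r = 5, -4 (distinct real)
General solution: y = C₁e^(5x) + C₂e^(-4x)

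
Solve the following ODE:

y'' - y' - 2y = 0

Characteristic equation: r² - r - 2 = 0
Roots: r = 2, -1 (distinct real)
General solution: y = C₁e^(2x) + C₂e^(-x)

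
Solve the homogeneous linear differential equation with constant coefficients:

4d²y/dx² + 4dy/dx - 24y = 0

Characteristic equation: 4r² + 4r - 24 = 0
Divide by 4: r² + r - 6 = 0
Roots: r = 2, -3 (distinct real)
General solution: y = C₁e^(2x) + C₂e^(-3x)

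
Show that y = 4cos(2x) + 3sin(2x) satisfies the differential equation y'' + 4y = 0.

Verification:
y'' = -16cos(2x) - 12sin(2x)
y'' + 4y = 0 ✓

Yes, it is a solution.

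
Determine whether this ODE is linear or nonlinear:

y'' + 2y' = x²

Linear (y and its derivatives appear to the first power only, no products of y terms)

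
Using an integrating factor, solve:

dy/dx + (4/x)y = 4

Using integrating factor method:

General solution: y = (4/5)x + Cx^(-4)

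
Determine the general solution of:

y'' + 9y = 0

Characteristic equation: r² + 9 = 0
Roots: r = ±3i (complex conjugates)
General solution: y = C₁cos(3x) + C₂sin(3x)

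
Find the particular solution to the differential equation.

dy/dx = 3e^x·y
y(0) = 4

General solution: y = Ce^(3e^x)
Applying IC y(0) = 4:
Particular solution: y = 4e^(3(e^x - 1))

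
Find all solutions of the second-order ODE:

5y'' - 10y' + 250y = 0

Characteristic equation: 5r² - 10r + 250 = 0
Divide by 5: r² - 2r + 50 = 0
Roots: r = 1 ± 7i (complex conjugates)
General solution: y = e^x(C₁cos(7x) + C₂sin(7x))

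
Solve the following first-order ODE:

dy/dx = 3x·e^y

Separating variables and integrating:
-e^(-y) = 3x²/2 + C

General solution: y = -ln(C - 3x²/2)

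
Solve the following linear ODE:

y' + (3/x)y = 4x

Using integrating factor method:

General solution: y = (4/5)x^2 + Cx^(-3)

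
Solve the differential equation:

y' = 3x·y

Separating variables and integrating:
ln|y| = 3x^2/2 + C

General solution: y = Ce^(3x^2/2)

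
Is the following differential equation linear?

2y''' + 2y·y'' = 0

No. Nonlinear (y·y'' term)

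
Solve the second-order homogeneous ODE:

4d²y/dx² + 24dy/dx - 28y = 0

Characteristic equation: 4r² + 24r - 28 = 0
Divide by 4: r² + 6r - 7 = 0
Roots: r = 1, -7 (distinct real)
General solution: y = C₁e^x + C₂e^(-7x)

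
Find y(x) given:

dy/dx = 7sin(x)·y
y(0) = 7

General solution: y = Ce^(-7cos(x))
Applying IC y(0) = 7:
Particular solution: y = 7e^(7(1-cos(x)))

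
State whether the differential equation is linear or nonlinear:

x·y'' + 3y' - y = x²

Linear (y and its derivatives appear to the first power only, no products of y terms)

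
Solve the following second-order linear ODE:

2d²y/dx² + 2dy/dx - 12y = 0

Characteristic equation: 2r² + 2r - 12 = 0
Divide by 2: r² + r - 6 = 0
Roots: r = 2, -3 (distinct real)
General solution: y = C₁e^(2x) + C₂e^(-3x)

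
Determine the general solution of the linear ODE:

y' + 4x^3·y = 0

Using integrating factor method:

General solution: y = Ce^(-x^4)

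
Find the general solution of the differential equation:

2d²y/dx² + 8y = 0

Characteristic equation: 2r² + 8 = 0
Divide by 2: r² + 4 = 0
Roots: r = ±2i (complex conjugates)
General solution: y = C₁cos(2x) + C₂sin(2x)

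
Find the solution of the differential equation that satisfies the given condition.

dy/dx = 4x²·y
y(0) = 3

General solution: y = Ce^(4x³/3)
Applying IC y(0) = 3:
Particular solution: y = 3e^(4x³/3)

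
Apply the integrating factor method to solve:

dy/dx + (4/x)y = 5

Using integrating factor method:

General solution: y = x + Cx^(-4)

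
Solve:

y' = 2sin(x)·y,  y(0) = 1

General solution: y = Ce^(-2cos(x))
Applying IC y(0) = 1:
Particular solution: y = e^(2(1-cos(x)))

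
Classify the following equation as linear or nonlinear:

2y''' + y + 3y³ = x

Nonlinear (y³ term)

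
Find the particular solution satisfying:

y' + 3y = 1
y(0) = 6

General solution: y = 1/3 + Ce^(-3x)
Applying y(0) = 6: C = 6 - 1/3 = 17/3
Particular solution: y = 1/3 + (17/3)e^(-3x)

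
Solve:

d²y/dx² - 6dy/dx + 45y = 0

Characteristic equation: r² - 6r + 45 = 0
Roots: r = 3 ± 6i (complex conjugates)
General solution: y = e^(3x)(C₁cos(6x) + C₂sin(6x))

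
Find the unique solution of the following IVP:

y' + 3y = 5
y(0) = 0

General solution: y = 5/3 + Ce^(-3x)
Applying y(0) = 0: C = 0 - 5/3 = -5/3
Particular solution: y = 5/3 - (5/3)e^(-3x)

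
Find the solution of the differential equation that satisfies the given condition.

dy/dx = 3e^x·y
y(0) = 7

General solution: y = Ce^(3e^x)
Applying IC y(0) = 7:
Particular solution: y = 7e^(3(e^x - 1))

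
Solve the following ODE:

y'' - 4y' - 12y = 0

Characteristic equation: r² - 4r - 12 = 0
Roots: r = 6, -2 (distinct real)
General solution: y = C₁e^(6x) + C₂e^(-2x)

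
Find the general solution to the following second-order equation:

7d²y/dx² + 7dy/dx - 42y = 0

Characteristic equation: 7r² + 7r - 42 = 0
Divide by 7: r² + r - 6 = 0
Roots: r = 2, -3 (distinct real)
General solution: y = C₁e^(2x) + C₂e^(-3x)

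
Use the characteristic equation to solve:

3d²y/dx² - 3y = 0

Characteristic equation: 3r² - 3 = 0
Divide by 3: r² - 1 = 0
Roots: r = 1, -1 (distinct real)
General solution: y = C₁e^x + C₂e^(-x)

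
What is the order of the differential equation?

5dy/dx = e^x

The order is 1 (highest derivative is of order 1).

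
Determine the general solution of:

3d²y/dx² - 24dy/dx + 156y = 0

Characteristic equation: 3r² - 24r + 156 = 0
Divide by 3: r² - 8r + 52 = 0
Roots: r = 4 ± 6i (complex conjugates)
General solution: y = e^(4x)(C₁cos(6x) + C₂sin(6x))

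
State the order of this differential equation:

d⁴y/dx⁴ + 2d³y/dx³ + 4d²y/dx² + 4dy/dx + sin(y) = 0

The order is 4 (highest derivative is of order 4).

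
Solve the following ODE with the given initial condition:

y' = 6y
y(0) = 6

General solution: y = Ce^(6x)
Applying IC y(0) = 6:
Particular solution: y = 6e^(6x)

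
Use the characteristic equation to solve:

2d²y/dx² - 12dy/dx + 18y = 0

Characteristic equation: 2r² - 12r + 18 = 0
Divide by 2: r² - 6r + 9 = 0
Factored: (r - 3)² = 0
Repeated root: r = 3
General solution: y = (C₁ + C₂x)e^(3x)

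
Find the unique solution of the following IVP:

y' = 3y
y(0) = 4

General solution: y = Ce^(3x)
Applying IC y(0) = 4:
Particular solution: y = 4e^(3x)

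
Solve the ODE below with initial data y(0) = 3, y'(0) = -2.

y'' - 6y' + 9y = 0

General solution: y = (C₁ + C₂x)e^(3x)
Repeated root r = 3
Applying ICs: C₁ = 3, C₂ = -11
Particular solution: y = (3 - 11x)e^(3x)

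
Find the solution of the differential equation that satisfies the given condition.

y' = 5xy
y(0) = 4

General solution: y = Ce^(5x²/2)
Applying IC y(0) = 4:
Particular solution: y = 4e^(5x²/2)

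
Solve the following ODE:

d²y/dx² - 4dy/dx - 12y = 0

Characteristic equation: r² - 4r - 12 = 0
Roots: r = 6, -2 (distinct real)
General solution: y = C₁e^(6x) + C₂e^(-2x)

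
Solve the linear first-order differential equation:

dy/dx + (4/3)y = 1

Using integrating factor method:

General solution: y = 3/4 + Ce^(-4x/3)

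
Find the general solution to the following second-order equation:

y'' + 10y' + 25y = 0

Characteristic equation: r² + 10r + 25 = 0
Factored: (r + 5)² = 0
Repeated root: r = -5
General solution: y = (C₁ + C₂x)e^(-5x)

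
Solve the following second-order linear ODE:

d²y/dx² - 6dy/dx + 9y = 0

Characteristic equation: r² - 6r + 9 = 0
Factored: (r - 3)² = 0
Repeated root: r = 3
General solution: y = (C₁ + C₂x)e^(3x)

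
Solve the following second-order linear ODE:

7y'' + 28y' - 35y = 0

Characteristic equation: 7r² + 28r - 35 = 0
Divide by 7: r² + 4r - 5 = 0
Roots: r = 1, -5 (distinct real)
General solution: y = C₁e^x + C₂e^(-5x)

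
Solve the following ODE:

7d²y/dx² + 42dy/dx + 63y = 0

Characteristic equation: 7r² + 42r + 63 = 0
Divide by 7: r² + 6r + 9 = 0
Factored: (r + 3)² = 0
Repeated root: r = -3
General solution: y = (C₁ + C₂x)e^(-3x)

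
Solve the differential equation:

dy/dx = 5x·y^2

Separating variables and integrating:
-1/y = 5x^2/2 + C

General solution: y^-1 = (-5/2)x^2 + C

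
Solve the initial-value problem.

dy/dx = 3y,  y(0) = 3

General solution: y = Ce^(3x)
Applying IC y(0) = 3:
Particular solution: y = 3e^(3x)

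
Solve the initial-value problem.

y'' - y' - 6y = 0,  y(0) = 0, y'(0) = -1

General solution: y = C₁e^(3x) + C₂e^(-2x)
Applying ICs: C₁ = -1/5, C₂ = 1/5
Particular solution: y = -(1/5)e^(3x) + (1/5)e^(-2x)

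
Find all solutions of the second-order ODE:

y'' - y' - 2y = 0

Characteristic equation: r² - r - 2 = 0
Roots: r = 2, -1 (distinct real)
General solution: y = C₁e^(2x) + C₂e^(-x)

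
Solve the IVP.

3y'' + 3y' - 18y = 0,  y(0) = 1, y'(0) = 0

General solution: y = C₁e^(2x) + C₂e^(-3x)
Applying ICs: C₁ = 3/5, C₂ = 2/5
Particular solution: y = (3/5)e^(2x) + (2/5)e^(-3x)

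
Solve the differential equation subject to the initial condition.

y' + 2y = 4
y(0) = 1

General solution: y = 2 + Ce^(-2x)
Applying y(0) = 1: C = 1 - 2 = -1
Particular solution: y = 2 - e^(-2x)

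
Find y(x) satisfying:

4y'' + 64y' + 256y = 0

Characteristic equation: 4r² + 64r + 256 = 0
Divide by 4: r² + 16r + 64 = 0
Factored: (r + 8)² = 0
Repeated root: r = -8
General solution: y = (C₁ + C₂x)e^(-8x)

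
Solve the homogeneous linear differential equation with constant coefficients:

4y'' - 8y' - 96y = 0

Characteristic equation: 4r² - 8r - 96 = 0
Divide by 4: r² - 2r - 24 = 0
Roots: r = 6, -4 (distinct real)
General solution: y = C₁e^(6x) + C₂e^(-4x)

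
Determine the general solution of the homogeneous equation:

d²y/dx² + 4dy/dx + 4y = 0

Characteristic equation: r² + 4r + 4 = 0
Factored: (r + 2)² = 0
Repeated root: r = -2
General solution: y = (C₁ + C₂x)e^(-2x)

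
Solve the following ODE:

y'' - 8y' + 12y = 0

Characteristic equation: r² - 8r + 12 = 0
Roots: r = 2, 6 (distinct real)
General solution: y = C₁e^(2x) + C₂e^(6x)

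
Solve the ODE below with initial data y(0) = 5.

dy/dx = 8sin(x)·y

General solution: y = Ce^(-8cos(x))
Applying IC y(0) = 5:
Particular solution: y = 5e^(8(1-cos(x)))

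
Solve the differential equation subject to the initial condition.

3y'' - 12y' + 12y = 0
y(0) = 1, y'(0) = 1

General solution: y = (C₁ + C₂x)e^(2x)
Repeated root r = 2
Applying ICs: C₁ = 1, C₂ = -1
Particular solution: y = (1 - x)e^(2x)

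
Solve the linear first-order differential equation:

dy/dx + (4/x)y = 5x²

Using integrating factor method:

General solution: y = (5/7)x^3 + Cx^(-4)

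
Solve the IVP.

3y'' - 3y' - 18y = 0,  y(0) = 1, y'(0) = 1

General solution: y = C₁e^(3x) + C₂e^(-2x)
Applying ICs: C₁ = 3/5, C₂ = 2/5
Particular solution: y = (3/5)e^(3x) + (2/5)e^(-2x)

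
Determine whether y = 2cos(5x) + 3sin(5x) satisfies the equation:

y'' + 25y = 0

Verification:
y'' = -50cos(5x) - 75sin(5x)
y'' + 25y = 0 ✓

Yes, it is a solution.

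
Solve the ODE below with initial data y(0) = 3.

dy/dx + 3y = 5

General solution: y = 5/3 + Ce^(-3x)
Applying y(0) = 3: C = 3 - 5/3 = 4/3
Particular solution: y = 5/3 + (4/3)e^(-3x)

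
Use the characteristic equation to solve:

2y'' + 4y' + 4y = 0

Characteristic equation: 2r² + 4r + 4 = 0
Divide by 2: r² + 2r + 2 = 0
Roots: r = -1 ± i (complex conjugates)
General solution: y = e^(-x)(C₁cos(x) + C₂sin(x))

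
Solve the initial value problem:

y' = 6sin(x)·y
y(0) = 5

General solution: y = Ce^(-6cos(x))
Applying IC y(0) = 5:
Particular solution: y = 5e^(6(1-cos(x)))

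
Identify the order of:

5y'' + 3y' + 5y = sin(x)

The order is 2 (highest derivative is of order 2).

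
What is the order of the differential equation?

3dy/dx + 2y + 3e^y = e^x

The order is 1 (highest derivative is of order 1).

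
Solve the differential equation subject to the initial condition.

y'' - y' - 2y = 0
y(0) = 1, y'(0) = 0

General solution: y = C₁e^(2x) + C₂e^(-x)
Applying ICs: C₁ = 1/3, C₂ = 2/3
Particular solution: y = (1/3)e^(2x) + (2/3)e^(-x)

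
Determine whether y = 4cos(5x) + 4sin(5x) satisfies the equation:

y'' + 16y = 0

Verification:
y'' = -100cos(5x) - 100sin(5x)
y'' + 16y ≠ 0 (frequency mismatch: got 25 instead of 16)

No, it is not a solution.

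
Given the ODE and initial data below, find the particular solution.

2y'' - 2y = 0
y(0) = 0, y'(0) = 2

General solution: y = C₁e^x + C₂e^(-x)
Applying ICs: C₁ = 1, C₂ = -1
Particular solution: y = e^x - e^(-x)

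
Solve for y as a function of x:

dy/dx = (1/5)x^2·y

Separating variables and integrating:
ln|y| = x^3/15 + C

General solution: y = Ce^(x^3/15)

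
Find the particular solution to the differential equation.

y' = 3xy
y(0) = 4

General solution: y = Ce^(3x²/2)
Applying IC y(0) = 4:
Particular solution: y = 4e^(3x²/2)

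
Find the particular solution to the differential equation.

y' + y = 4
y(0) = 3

General solution: y = 4 + Ce^(-x)
Applying y(0) = 3: C = 3 - 4 = -1
Particular solution: y = 4 - e^(-x)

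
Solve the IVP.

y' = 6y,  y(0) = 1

General solution: y = Ce^(6x)
Applying IC y(0) = 1:
Particular solution: y = e^(6x)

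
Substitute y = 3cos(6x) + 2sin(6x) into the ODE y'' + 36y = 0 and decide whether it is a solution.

Verification:
y'' = -108cos(6x) - 72sin(6x)
y'' + 36y = 0 ✓

Yes, it is a solution.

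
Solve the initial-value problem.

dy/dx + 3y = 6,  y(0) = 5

General solution: y = 2 + Ce^(-3x)
Applying y(0) = 5: C = 5 - 2 = 3
Particular solution: y = 2 + 3e^(-3x)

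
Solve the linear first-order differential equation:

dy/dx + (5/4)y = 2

Using integrating factor method:

General solution: y = 8/5 + Ce^(-5x/4)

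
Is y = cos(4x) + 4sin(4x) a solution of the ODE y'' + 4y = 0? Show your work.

Verification:
y'' = -16cos(4x) - 64sin(4x)
y'' + 4y ≠ 0 (frequency mismatch: got 16 instead of 4)

No, it is not a solution.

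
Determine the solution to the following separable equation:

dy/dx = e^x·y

Separating variables and integrating:
ln|y| = e^x + C

General solution: y = Ce^(e^x)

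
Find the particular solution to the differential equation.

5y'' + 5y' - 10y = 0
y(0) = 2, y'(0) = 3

General solution: y = C₁e^x + C₂e^(-2x)
Applying ICs: C₁ = 7/3, C₂ = -1/3
Particular solution: y = (7/3)e^x - (1/3)e^(-2x)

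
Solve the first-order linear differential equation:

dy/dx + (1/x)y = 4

Using integrating factor method:

General solution: y = 2x + C/x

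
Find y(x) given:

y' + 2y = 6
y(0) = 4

General solution: y = 3 + Ce^(-2x)
Applying y(0) = 4: C = 4 - 3 = 1
Particular solution: y = 3 + e^(-2x)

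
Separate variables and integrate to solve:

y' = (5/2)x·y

Separating variables and integrating:
ln|y| = 5x^2/4 + C

General solution: y = Ce^(5x^2/4)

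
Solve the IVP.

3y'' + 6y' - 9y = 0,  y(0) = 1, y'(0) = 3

General solution: y = C₁e^x + C₂e^(-3x)
Applying ICs: C₁ = 3/2, C₂ = -1/2
Particular solution: y = (3/2)e^x - (1/2)e^(-3x)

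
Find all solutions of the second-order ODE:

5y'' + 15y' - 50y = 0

Characteristic equation: 5r² + 15r - 50 = 0
Divide by 5: r² + 3r - 10 = 0
Roots: r = 2, -5 (distinct real)
General solution: y = C₁e^(2x) + C₂e^(-5x)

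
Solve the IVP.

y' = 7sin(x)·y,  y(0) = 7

General solution: y = Ce^(-7cos(x))
Applying IC y(0) = 7:
Particular solution: y = 7e^(7(1-cos(x)))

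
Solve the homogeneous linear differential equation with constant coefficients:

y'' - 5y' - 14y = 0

Characteristic equation: r² - 5r - 14 = 0
Roots: r = 7, -2 (distinct real)
General solution: y = C₁e^(7x) + C₂e^(-2x)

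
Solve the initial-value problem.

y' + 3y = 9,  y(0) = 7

General solution: y = 3 + Ce^(-3x)
Applying y(0) = 7: C = 7 - 3 = 4
Particular solution: y = 3 + 4e^(-3x)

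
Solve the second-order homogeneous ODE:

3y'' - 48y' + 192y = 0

Characteristic equation: 3r² - 48r + 192 = 0
Divide by 3: r² - 16r + 64 = 0
Factored: (r - 8)² = 0
Repeated root: r = 8
General solution: y = (C₁ + C₂x)e^(8x)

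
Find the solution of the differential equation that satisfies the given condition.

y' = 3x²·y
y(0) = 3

General solution: y = Ce^(x³)
Applying IC y(0) = 3:
Particular solution: y = 3e^(x³)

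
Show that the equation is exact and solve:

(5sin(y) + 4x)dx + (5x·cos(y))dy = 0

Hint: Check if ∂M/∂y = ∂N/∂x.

Verify exactness: ∂M/∂y = ∂N/∂x ✓
Find F(x,y) such that ∂F/∂x = M, ∂F/∂y = N
Solution: 5x·sin(y) + 2x² = C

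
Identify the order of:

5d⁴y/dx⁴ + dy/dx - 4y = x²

The order is 4 (highest derivative is of order 4).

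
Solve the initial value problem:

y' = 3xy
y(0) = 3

General solution: y = Ce^(3x²/2)
Applying IC y(0) = 3:
Particular solution: y = 3e^(3x²/2)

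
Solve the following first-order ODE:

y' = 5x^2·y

Separating variables and integrating:
ln|y| = 5x^3/3 + C

General solution: y = Ce^(5x^3/3)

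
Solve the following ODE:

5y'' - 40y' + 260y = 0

Characteristic equation: 5r² - 40r + 260 = 0
Divide by 5: r² - 8r + 52 = 0
Roots: r = 4 ± 6i (complex conjugates)
General solution: y = e^(4x)(C₁cos(6x) + C₂sin(6x))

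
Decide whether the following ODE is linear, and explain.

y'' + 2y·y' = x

Nonlinear (product y·y')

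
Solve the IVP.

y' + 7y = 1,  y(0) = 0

General solution: y = 1/7 + Ce^(-7x)
Applying y(0) = 0: C = 0 - 1/7 = -1/7
Particular solution: y = 1/7 - (1/7)e^(-7x)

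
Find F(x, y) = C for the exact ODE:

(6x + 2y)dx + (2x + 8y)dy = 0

Verify exactness: ∂M/∂y = ∂N/∂x ✓
Find F(x,y) such that ∂F/∂x = M, ∂F/∂y = N
Solution: 3x² + 2xy + 4y² = C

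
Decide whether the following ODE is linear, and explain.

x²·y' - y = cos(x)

Linear (y and its derivatives appear to the first power only, no products of y terms)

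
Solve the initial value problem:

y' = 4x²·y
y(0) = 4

General solution: y = Ce^(4x³/3)
Applying IC y(0) = 4:
Particular solution: y = 4e^(4x³/3)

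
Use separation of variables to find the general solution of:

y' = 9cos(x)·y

Separating variables and integrating:
ln|y| = 9sin(x) + C

General solution: y = Ce^(9sin(x))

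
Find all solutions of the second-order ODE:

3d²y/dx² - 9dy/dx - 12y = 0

Characteristic equation: 3r² - 9r - 12 = 0
Divide by 3: r² - 3r - 4 = 0
Roots: r = 4, -1 (distinct real)
General solution: y = C₁e^(4x) + C₂e^(-x)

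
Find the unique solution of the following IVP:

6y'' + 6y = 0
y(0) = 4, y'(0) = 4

General solution: y = C₁cos(x) + C₂sin(x)
Complex roots r = ±i
Applying ICs: C₁ = 4, C₂ = 4
Particular solution: y = 4cos(x) + 4sin(x)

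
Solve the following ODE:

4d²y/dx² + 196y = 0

Characteristic equation: 4r² + 196 = 0
Divide by 4: r² + 49 = 0
Roots: r = ±7i (complex conjugates)
General solution: y = C₁cos(7x) + C₂sin(7x)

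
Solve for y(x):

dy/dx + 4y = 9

Using integrating factor method:

General solution: y = 9/4 + Ce^(-4x)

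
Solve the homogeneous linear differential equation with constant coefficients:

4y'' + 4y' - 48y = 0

Characteristic equation: 4r² + 4r - 48 = 0
Divide by 4: r² + r - 12 = 0
Roots: r = 3, -4 (distinct real)
General solution: y = C₁e^(3x) + C₂e^(-4x)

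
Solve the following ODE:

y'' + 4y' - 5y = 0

Characteristic equation: r² + 4r - 5 = 0
Roots: r = 1, -5 (distinct real)
General solution: y = C₁e^x + C₂e^(-5x)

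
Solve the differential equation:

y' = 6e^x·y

Separating variables and integrating:
ln|y| = 6e^x + C

General solution: y = Ce^(6e^x)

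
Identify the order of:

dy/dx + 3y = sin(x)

The order is 1 (highest derivative is of order 1).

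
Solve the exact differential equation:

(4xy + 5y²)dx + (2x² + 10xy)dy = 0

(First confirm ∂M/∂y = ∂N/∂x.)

Verify exactness: ∂M/∂y = ∂N/∂x ✓
Find F(x,y) such that ∂F/∂x = M, ∂F/∂y = N
Solution: 2x²y + 5xy² = C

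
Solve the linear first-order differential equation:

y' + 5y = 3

Using integrating factor method:

General solution: y = 3/5 + Ce^(-5x)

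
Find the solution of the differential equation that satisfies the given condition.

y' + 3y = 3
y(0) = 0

General solution: y = 1 + Ce^(-3x)
Applying y(0) = 0: C = 0 - 1 = -1
Particular solution: y = 1 - e^(-3x)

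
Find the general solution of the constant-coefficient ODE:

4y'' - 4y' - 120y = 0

Characteristic equation: 4r² - 4r - 120 = 0
Divide by 4: r² - r - 30 = 0
Roots: r = 6, -5 (distinct real)
General solution: y = C₁e^(6x) + C₂e^(-5x)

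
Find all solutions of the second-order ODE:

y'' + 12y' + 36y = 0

Characteristic equation: r² + 12r + 36 = 0
Factored: (r + 6)² = 0
Repeated root: r = -6
General solution: y = (C₁ + C₂x)e^(-6x)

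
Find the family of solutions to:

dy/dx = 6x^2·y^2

Separating variables and integrating:
-1/y = 2x^3 + C

General solution: y^-1 = -2x^3 + C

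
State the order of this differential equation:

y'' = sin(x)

The order is 2 (highest derivative is of order 2).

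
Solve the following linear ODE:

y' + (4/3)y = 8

Using integrating factor method:

General solution: y = 6 + Ce^(-4x/3)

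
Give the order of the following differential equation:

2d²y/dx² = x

The order is 2 (highest derivative is of order 2).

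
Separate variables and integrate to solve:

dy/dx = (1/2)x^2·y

Separating variables and integrating:
ln|y| = x^3/6 + C

General solution: y = Ce^(x^3/6)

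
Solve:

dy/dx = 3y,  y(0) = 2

General solution: y = Ce^(3x)
Applying IC y(0) = 2:
Particular solution: y = 2e^(3x)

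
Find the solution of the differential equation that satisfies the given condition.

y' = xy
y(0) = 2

General solution: y = Ce^(x²/2)
Applying IC y(0) = 2:
Particular solution: y = 2e^(x²/2)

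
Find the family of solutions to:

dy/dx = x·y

Separating variables and integrating:
ln|y| = x^2/2 + C

General solution: y = Ce^(x^2/2)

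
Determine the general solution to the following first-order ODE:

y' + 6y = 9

Using integrating factor method:

General solution: y = 3/2 + Ce^(-6x)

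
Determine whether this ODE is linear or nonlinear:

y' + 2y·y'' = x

Nonlinear (y·y'' term)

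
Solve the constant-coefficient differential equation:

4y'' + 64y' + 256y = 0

Characteristic equation: 4r² + 64r + 256 = 0
Divide by 4: r² + 16r + 64 = 0
Factored: (r + 8)² = 0
Repeated root: r = -8
General solution: y = (C₁ + C₂x)e^(-8x)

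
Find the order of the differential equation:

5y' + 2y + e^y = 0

The order is 1 (highest derivative is of order 1).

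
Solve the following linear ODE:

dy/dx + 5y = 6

Using integrating factor method:

General solution: y = 6/5 + Ce^(-5x)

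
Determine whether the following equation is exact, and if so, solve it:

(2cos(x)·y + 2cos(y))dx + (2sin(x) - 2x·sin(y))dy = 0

Verify exactness: ∂M/∂y = ∂N/∂x ✓
Find F(x,y) such that ∂F/∂x = M, ∂F/∂y = N
Solution: 2sin(x)·y + 2x·cos(y) = C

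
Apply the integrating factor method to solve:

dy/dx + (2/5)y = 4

Using integrating factor method:

General solution: y = 10 + Ce^(-2x/5)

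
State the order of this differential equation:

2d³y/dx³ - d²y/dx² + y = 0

The order is 3 (highest derivative is of order 3).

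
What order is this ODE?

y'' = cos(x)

The order is 2 (highest derivative is of order 2).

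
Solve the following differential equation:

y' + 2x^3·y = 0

Using integrating factor method:

General solution: y = Ce^(-x^4/2)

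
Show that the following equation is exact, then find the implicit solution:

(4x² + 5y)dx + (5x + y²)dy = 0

Verify exactness: ∂M/∂y = ∂N/∂x ✓
Find F(x,y) such that ∂F/∂x = M, ∂F/∂y = N
Solution: 4x³/3 + 5xy + y³/3 = C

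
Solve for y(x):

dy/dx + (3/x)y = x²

Using integrating factor method:

General solution: y = (1/6)x^3 + Cx^(-3)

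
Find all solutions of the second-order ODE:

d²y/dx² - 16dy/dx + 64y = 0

Characteristic equation: r² - 16r + 64 = 0
Factored: (r - 8)² = 0
Repeated root: r = 8
General solution: y = (C₁ + C₂x)e^(8x)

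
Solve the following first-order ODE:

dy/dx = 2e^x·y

Separating variables and integrating:
ln|y| = 2e^x + C

General solution: y = Ce^(2e^x)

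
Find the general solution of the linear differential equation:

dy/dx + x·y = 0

Using integrating factor method:

General solution: y = Ce^(-x^2/2)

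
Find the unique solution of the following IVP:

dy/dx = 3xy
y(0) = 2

General solution: y = Ce^(3x²/2)
Applying IC y(0) = 2:
Particular solution: y = 2e^(3x²/2)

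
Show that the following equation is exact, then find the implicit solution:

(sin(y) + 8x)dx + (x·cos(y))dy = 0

Verify exactness: ∂M/∂y = ∂N/∂x ✓
Find F(x,y) such that ∂F/∂x = M, ∂F/∂y = N
Solution: x·sin(y) + 4x² = C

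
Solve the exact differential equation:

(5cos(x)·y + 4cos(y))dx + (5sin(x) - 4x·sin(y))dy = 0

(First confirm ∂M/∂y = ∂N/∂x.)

Verify exactness: ∂M/∂y = ∂N/∂x ✓
Find F(x,y) such that ∂F/∂x = M, ∂F/∂y = N
Solution: 5sin(x)·y + 4x·cos(y) = C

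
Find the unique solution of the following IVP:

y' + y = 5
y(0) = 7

General solution: y = 5 + Ce^(-x)
Applying y(0) = 7: C = 7 - 5 = 2
Particular solution: y = 5 + 2e^(-x)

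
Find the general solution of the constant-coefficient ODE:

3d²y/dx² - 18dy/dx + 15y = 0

Characteristic equation: 3r² - 18r + 15 = 0
Divide by 3: r² - 6r + 5 = 0
Roots: r = 1, 5 (distinct real)
General solution: y = C₁e^x + C₂e^(5x)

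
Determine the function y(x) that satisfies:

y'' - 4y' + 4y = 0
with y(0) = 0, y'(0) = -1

General solution: y = (C₁ + C₂x)e^(2x)
Repeated root r = 2
Applying ICs: C₁ = 0, C₂ = -1
Particular solution: y = -xe^(2x)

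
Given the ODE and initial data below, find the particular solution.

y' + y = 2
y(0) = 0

General solution: y = 2 + Ce^(-x)
Applying y(0) = 0: C = 0 - 2 = -2
Particular solution: y = 2 - 2e^(-x)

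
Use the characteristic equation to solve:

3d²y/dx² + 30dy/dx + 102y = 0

Characteristic equation: 3r² + 30r + 102 = 0
Divide by 3: r² + 10r + 34 = 0
Roots: r = -5 ± 3i (complex conjugates)
General solution: y = e^(-5x)(C₁cos(3x) + C₂sin(3x))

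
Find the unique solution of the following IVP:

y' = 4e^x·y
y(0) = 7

General solution: y = Ce^(4e^x)
Applying IC y(0) = 7:
Particular solution: y = 7e^(4(e^x - 1))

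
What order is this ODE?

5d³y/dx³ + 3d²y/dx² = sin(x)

The order is 3 (highest derivative is of order 3).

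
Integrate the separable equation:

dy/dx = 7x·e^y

Separating variables and integrating:
-e^(-y) = 7x²/2 + C

General solution: y = -ln(C - 7x²/2)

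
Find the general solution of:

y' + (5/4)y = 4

Using integrating factor method:

General solution: y = 16/5 + Ce^(-5x/4)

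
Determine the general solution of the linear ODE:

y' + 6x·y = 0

Using integrating factor method:

General solution: y = Ce^(-3x^2)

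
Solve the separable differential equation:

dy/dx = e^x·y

Separating variables and integrating:
ln|y| = e^x + C

General solution: y = Ce^(e^x)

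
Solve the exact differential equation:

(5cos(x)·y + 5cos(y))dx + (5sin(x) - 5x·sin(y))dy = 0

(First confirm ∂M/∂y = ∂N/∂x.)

Verify exactness: ∂M/∂y = ∂N/∂x ✓
Find F(x,y) such that ∂F/∂x = M, ∂F/∂y = N
Solution: 5sin(x)·y + 5x·cos(y) = C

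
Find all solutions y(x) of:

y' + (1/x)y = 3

Using integrating factor method:

General solution: y = (3/2)x + C/x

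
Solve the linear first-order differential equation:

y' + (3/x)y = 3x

Using integrating factor method:

General solution: y = (3/5)x^2 + Cx^(-3)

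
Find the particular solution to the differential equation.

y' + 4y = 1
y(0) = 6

General solution: y = 1/4 + Ce^(-4x)
Applying y(0) = 6: C = 6 - 1/4 = 23/4
Particular solution: y = 1/4 + (23/4)e^(-4x)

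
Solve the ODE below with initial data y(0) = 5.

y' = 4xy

General solution: y = Ce^(2x²)
Applying IC y(0) = 5:
Particular solution: y = 5e^(2x²)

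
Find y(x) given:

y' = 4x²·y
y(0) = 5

General solution: y = Ce^(4x³/3)
Applying IC y(0) = 5:
Particular solution: y = 5e^(4x³/3)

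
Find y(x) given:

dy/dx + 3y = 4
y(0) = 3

General solution: y = 4/3 + Ce^(-3x)
Applying y(0) = 3: C = 3 - 4/3 = 5/3
Particular solution: y = 4/3 + (5/3)e^(-3x)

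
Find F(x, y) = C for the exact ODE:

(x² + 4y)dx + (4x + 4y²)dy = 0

Verify exactness: ∂M/∂y = ∂N/∂x ✓
Find F(x,y) such that ∂F/∂x = M, ∂F/∂y = N
Solution: x³/3 + 4xy + 4y³/3 = C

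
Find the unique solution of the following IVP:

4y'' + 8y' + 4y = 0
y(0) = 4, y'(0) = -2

General solution: y = (C₁ + C₂x)e^(-x)
Repeated root r = -1
Applying ICs: C₁ = 4, C₂ = 2
Particular solution: y = (4 + 2x)e^(-x)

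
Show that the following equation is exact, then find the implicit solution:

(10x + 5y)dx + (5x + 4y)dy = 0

Verify exactness: ∂M/∂y = ∂N/∂x ✓
Find F(x,y) such that ∂F/∂x = M, ∂F/∂y = N
Solution: 5x² + 5xy + 2y² = C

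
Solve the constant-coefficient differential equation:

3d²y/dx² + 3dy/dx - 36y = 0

Characteristic equation: 3r² + 3r - 36 = 0
Divide by 3: r² + r - 12 = 0
Roots: r = 3, -4 (distinct real)
General solution: y = C₁e^(3x) + C₂e^(-4x)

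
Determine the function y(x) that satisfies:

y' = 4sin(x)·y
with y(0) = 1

General solution: y = Ce^(-4cos(x))
Applying IC y(0) = 1:
Particular solution: y = e^(4(1-cos(x)))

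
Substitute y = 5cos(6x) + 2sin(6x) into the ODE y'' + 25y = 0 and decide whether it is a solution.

Verification:
y'' = -180cos(6x) - 72sin(6x)
y'' + 25y ≠ 0 (frequency mismatch: got 36 instead of 25)

No, it is not a solution.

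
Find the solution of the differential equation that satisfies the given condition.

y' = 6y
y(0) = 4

General solution: y = Ce^(6x)
Applying IC y(0) = 4:
Particular solution: y = 4e^(6x)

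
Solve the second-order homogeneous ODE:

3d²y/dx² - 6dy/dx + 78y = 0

Characteristic equation: 3r² - 6r + 78 = 0
Divide by 3: r² - 2r + 26 = 0
Roots: r = 1 ± 5i (complex conjugates)
General solution: y = e^x(C₁cos(5x) + C₂sin(5x))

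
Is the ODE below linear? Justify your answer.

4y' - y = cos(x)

Yes. Linear (y and its derivatives appear to the first power only, no products of y terms)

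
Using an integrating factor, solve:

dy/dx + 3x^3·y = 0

Using integrating factor method:

General solution: y = Ce^(-3x^4/4)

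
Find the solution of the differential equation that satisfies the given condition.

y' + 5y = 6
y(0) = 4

General solution: y = 6/5 + Ce^(-5x)
Applying y(0) = 4: C = 4 - 6/5 = 14/5
Particular solution: y = 6/5 + (14/5)e^(-5x)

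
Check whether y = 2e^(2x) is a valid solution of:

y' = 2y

Verification:
y = 2e^(2x)
y' = 4e^(2x)
2y = 4e^(2x)
y' = 2y ✓

Yes, it is a solution.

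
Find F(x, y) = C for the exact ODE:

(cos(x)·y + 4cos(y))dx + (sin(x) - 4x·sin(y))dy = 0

Verify exactness: ∂M/∂y = ∂N/∂x ✓
Find F(x,y) such that ∂F/∂x = M, ∂F/∂y = N
Solution: sin(x)·y + 4x·cos(y) = C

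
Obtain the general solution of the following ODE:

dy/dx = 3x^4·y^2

Separating variables and integrating:
-1/y = 3x^5/5 + C

General solution: y^-1 = (-3/5)x^5 + C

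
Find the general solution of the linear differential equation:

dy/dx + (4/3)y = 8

Using integrating factor method:

General solution: y = 6 + Ce^(-4x/3)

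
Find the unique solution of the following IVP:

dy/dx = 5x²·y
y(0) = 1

General solution: y = Ce^(5x³/3)
Applying IC y(0) = 1:
Particular solution: y = e^(5x³/3)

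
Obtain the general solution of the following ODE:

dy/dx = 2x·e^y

Separating variables and integrating:
-e^(-y) = x² + C

General solution: y = -ln(C - x²)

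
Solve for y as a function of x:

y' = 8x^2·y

Separating variables and integrating:
ln|y| = 8x^3/3 + C

General solution: y = Ce^(8x^3/3)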